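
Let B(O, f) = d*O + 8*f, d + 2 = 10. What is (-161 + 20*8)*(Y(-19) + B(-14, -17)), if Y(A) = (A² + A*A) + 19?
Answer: -493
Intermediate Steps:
d = 8 (d = -2 + 10 = 8)
B(O, f) = 8*O + 8*f
Y(A) = 19 + 2*A² (Y(A) = (A² + A²) + 19 = 2*A² + 19 = 19 + 2*A²)
(-161 + 20*8)*(Y(-19) + B(-14, -17)) = (-161 + 20*8)*((19 + 2*(-19)²) + (8*(-14) + 8*(-17))) = (-161 + 160)*((19 + 2*361) + (-112 - 136)) = -((19 + 722) - 248) = -(741 - 248) = -1*493 = -493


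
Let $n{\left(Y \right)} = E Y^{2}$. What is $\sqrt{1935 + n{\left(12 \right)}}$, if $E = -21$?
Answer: $33 i \approx 33.0 i$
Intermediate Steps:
$n{\left(Y \right)} = - 21 Y^{2}$
$\sqrt{1935 + n{\left(12 \right)}} = \sqrt{1935 - 21 \cdot 12^{2}} = \sqrt{1935 - 3024} = \sqrt{-1089} = 33 i$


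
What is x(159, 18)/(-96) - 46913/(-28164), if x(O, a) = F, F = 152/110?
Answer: 1705279/1032680 ≈ 1.6513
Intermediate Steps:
F = 76/55 (F = 152*(1/110) = 76/55 ≈ 1.3818)
x(O, a) = 76/55
x(159, 18)/(-96) - 46913/(-28164) = (76/55)/(-96) - 46913/(-28164) = (76/55)*(-1/96) - 46913*(-1/28164) = -19/1320 + 46913/28164 = 1705279/1032680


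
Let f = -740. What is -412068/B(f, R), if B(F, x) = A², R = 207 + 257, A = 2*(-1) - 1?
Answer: -137356/3 ≈ -45785.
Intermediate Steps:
A = -3 (A = -2 - 1 = -3)
R = 464
B(F, x) = 9 (B(F, x) = (-3)² = 9)
-412068/B(f, R) = -412068/9 = -412068*⅑ = -137356/3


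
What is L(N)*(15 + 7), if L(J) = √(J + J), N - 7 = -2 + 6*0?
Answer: 22*√10 ≈ 69.570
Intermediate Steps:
N = 5 (N = 7 + (-2 + 6*0) = 7 + (-2 + 0) = 7 - 2 = 5)
L(J) = √2*√J (L(J) = √(2*J) = √2*√J)
L(N)*(15 + 7) = (√2*√5)*(15 + 7) = √10*22 = 22*√10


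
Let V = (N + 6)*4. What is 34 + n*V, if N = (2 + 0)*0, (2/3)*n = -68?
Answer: -2414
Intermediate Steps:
n = -102 (n = (3/2)*(-68) = -102)
N = 0 (N = 2*0 = 0)
V = 24 (V = (0 + 6)*4 = 6*4 = 24)
34 + n*V = 34 - 102*24 = 34 - 2448 = -2414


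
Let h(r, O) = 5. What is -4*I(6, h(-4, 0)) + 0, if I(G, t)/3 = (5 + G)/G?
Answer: -22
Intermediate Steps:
I(G, t) = 3*(5 + G)/G (I(G, t) = 3*((5 + G)/G) = 3*(5 + G)/G)
-4*I(6, h(-4, 0)) + 0 = -4*(3 + 15/6) + 0 = -4*(3 + 15*(⅙)) + 0 = -4*(3 + 5/2) + 0 = -4*11/2 + 0 = -22 + 0 = -22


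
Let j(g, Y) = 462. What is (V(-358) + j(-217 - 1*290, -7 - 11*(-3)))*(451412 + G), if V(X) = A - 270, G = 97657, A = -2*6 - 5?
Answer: 96087075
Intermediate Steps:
A = -17 (A = -12 - 5 = -17)
V(X) = -287 (V(X) = -17 - 270 = -287)
(V(-358) + j(-217 - 1*290, -7 - 11*(-3)))*(451412 + G) = (-287 + 462)*(451412 + 97657) = 175*549069 = 96087075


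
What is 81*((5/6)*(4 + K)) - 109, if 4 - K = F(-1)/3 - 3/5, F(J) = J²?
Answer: 449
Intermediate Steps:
K = 64/15 (K = 4 - ((-1)²/3 - 3/5) = 4 - (1*(⅓) - 3*⅕) = 4 - (⅓ - ⅗) = 4 - 1*(-4/15) = 4 + 4/15 = 64/15 ≈ 4.2667)
81*((5/6)*(4 + K)) - 109 = 81*((5/6)*(4 + 64/15)) - 109 = 81*((5*(⅙))*(124/15)) - 109 = 81*((⅚)*(124/15)) - 109 = 81*(62/9) - 109 = 558 - 109 = 449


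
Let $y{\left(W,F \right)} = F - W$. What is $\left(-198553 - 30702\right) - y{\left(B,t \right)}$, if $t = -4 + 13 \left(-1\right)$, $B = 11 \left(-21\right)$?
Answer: $-229469$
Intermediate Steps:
$B = -231$
$t = -17$ ($t = -4 - 13 = -17$)
$\left(-198553 - 30702\right) - y{\left(B,t \right)} = \left(-198553 - 30702\right) - \left(-17 - -231\right) = -229255 - \left(-17 + 231\right) = -229255 - 214 = -229469$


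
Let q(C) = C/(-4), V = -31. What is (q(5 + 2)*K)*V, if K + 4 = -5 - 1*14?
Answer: -4991/4 ≈ -1247.8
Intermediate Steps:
q(C) = -C/4 (q(C) = C*(-1/4) = -C/4)
K = -23 (K = -4 + (-5 - 1*14) = -4 + (-5 - 14) = -4 - 19 = -23)
(q(5 + 2)*K)*V = (-(5 + 2)/4*(-23))*(-31) = (-1/4*7*(-23))*(-31) = -7/4*(-23)*(-31) = (161/4)*(-31) = -4991/4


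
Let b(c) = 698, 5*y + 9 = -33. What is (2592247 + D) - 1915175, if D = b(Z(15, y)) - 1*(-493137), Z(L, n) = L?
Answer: 1170907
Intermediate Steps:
y = -42/5 (y = -9/5 + (⅕)*(-33) = -9/5 - 33/5 = -42/5 ≈ -8.4000)
D = 493835 (D = 698 - 1*(-493137) = 698 + 493137 = 493835)
(2592247 + D) - 1915175 = (2592247 + 493835) - 1915175 = 3086082 - 1915175 = 1170907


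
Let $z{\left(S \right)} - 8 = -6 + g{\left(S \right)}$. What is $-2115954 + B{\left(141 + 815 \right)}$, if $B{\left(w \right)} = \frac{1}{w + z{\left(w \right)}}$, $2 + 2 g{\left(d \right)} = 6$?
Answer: $- \frac{2031315839}{960} \approx -2.116 \cdot 10^{6}$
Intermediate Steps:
$g{\left(d \right)} = 2$ ($g{\left(d \right)} = -1 + \frac{1}{2} \cdot 6 = -1 + 3 = 2$)
$z{\left(S \right)} = 4$ ($z{\left(S \right)} = 8 + \left(-6 + 2\right) = 8 - 4 = 4$)
$B{\left(w \right)} = \frac{1}{4 + w}$ ($B{\left(w \right)} = \frac{1}{w + 4} = \frac{1}{4 + w}$)
$-2115954 + B{\left(141 + 815 \right)} = -2115954 + \frac{1}{4 + \left(141 + 815\right)} = -2115954 + \frac{1}{4 + 956} = -2115954 + \frac{1}{960} = - \frac{2031315839}{960}$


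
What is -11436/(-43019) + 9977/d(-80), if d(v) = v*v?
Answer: 502390963/275321600 ≈ 1.8247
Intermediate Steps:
d(v) = v²
-11436/(-43019) + 9977/d(-80) = -11436/(-43019) + 9977/((-80)²) = -11436*(-1/43019) + 9977/6400 = 11436/43019 + 9977*(1/6400) = 11436/43019 + 9977/6400 = 502390963/275321600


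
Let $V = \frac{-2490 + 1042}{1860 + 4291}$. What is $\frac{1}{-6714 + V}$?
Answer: $- \frac{6151}{41299262} \approx -0.00014894$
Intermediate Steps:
$V = - \frac{1448}{6151} \approx -0.23541$
$\frac{1}{-6714 + V} = \frac{1}{-6714 - \frac{1448}{6151}} = \frac{1}{- \frac{41299262}{6151}} = - \frac{6151}{41299262}$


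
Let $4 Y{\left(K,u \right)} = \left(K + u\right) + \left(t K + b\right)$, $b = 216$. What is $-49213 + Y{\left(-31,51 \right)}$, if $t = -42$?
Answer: $- \frac{97657}{2} \approx -48829.0$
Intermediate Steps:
$Y{\left(K,u \right)} = 54 - \frac{41 K}{4} + \frac{u}{4}$ ($Y{\left(K,u \right)} = \frac{\left(K + u\right) - \left(-216 + 42 K\right)}{4} = \frac{216 + u - 41 K}{4} = 54 - \frac{41 K}{4} + \frac{u}{4}$)
$-49213 + Y{\left(-31,51 \right)} = -49213 + \left(54 - - \frac{1271}{4} + \frac{1}{4} \cdot 51\right) = -49213 + \left(54 + \frac{1271}{4} + \frac{51}{4}\right) = -49213 + \frac{769}{2} = - \frac{97657}{2}$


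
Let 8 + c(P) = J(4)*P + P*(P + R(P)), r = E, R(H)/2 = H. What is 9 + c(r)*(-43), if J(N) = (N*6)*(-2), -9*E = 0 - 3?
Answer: 3080/3 ≈ 1026.7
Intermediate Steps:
R(H) = 2*H
E = ⅓ (E = -(0 - 3)/9 = -⅑*(-3) = ⅓ ≈ 0.33333)
r = ⅓ ≈ 0.33333
J(N) = -12*N (J(N) = (6*N)*(-2) = -12*N)
c(P) = -8 - 48*P + 3*P² (c(P) = -8 + ((-12*4)*P + P*(P + 2*P)) = -8 + (-48*P + P*(3*P)) = -8 + (-48*P + 3*P²) = -8 - 48*P + 3*P²)
9 + c(r)*(-43) = 9 + (-8 - 48*⅓ + 3*(⅓)²)*(-43) = 9 + (-8 - 16 + 3*(⅑))*(-43) = 9 + (-8 - 16 + ⅓)*(-43) = 9 - 71/3*(-43) = 9 + 3053/3 = 3080/3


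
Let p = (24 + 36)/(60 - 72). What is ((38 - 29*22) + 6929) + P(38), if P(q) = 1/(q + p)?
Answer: 208858/33 ≈ 6329.0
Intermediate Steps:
p = -5 (p = 60/(-12) = 60*(-1/12) = -5)
P(q) = 1/(-5 + q) (P(q) = 1/(q - 5) = 1/(-5 + q))
((38 - 29*22) + 6929) + P(38) = ((38 - 29*22) + 6929) + 1/(-5 + 38) = ((38 - 638) + 6929) + 1/33 = (-600 + 6929) + 1/33 = 6329 + 1/33 = 208858/33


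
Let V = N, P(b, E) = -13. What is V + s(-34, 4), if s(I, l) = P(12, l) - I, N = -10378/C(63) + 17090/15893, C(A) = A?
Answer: -142834445/1001259 ≈ -142.65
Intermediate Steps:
N = -163860884/1001259 (N = -10378/63 + 17090/15893 = -163860884/1001259 ≈ -163.65)
s(I, l) = -13 - I
V = -163860884/1001259 ≈ -163.65
V + s(-34, 4) = -163860884/1001259 + (-13 - 1*(-34)) = -163860884/1001259 + (-13 + 34) = -163860884/1001259 + 21 = -142834445/1001259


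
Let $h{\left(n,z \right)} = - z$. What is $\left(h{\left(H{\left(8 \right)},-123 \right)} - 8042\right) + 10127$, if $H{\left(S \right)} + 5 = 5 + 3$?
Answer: $2208$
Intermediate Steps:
$H{\left(S \right)} = 3$ ($H{\left(S \right)} = -5 + \left(5 + 3\right) = -5 + 8 = 3$)
$\left(h{\left(H{\left(8 \right)},-123 \right)} - 8042\right) + 10127 = \left(\left(-1\right) \left(-123\right) - 8042\right) + 10127 = \left(123 - 8042\right) + 10127 = -7919 + 10127 = 2208$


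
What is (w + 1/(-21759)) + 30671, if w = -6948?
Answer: 516188756/21759 ≈ 23723.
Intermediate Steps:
(w + 1/(-21759)) + 30671 = (-6948 + 1/(-21759)) + 30671 = (-6948 - 1/21759) + 30671 = -151181533/21759 + 30671 = 516188756/21759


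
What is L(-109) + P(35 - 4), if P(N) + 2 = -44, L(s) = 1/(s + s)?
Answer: -10029/218 ≈ -46.005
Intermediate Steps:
L(s) = 1/(2*s)
P(N) = -46 (P(N) = -2 - 44 = -46)
L(-109) + P(35 - 4) = (1/2)/(-109) - 46 = (1/2)*(-1/109) - 46 = -1/218 - 46 = -10029/218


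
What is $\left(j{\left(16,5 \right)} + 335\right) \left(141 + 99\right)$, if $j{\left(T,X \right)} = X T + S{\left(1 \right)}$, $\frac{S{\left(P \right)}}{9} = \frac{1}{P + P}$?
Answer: $100680$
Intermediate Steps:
$S{\left(P \right)} = \frac{9}{2 P}$ ($S{\left(P \right)} = \frac{9}{P + P} = \frac{9}{2 P}$)
$j{\left(T,X \right)} = \frac{9}{2} + T X$ ($j{\left(T,X \right)} = X T + \frac{9}{2 \cdot 1} = T X + \frac{9}{2} \cdot 1 = T X + \frac{9}{2} = \frac{9}{2} + T X$)
$\left(j{\left(16,5 \right)} + 335\right) \left(141 + 99\right) = \left(\left(\frac{9}{2} + 16 \cdot 5\right) + 335\right) \left(141 + 99\right) = \left(\left(\frac{9}{2} + 80\right) + 335\right) 240 = \left(\frac{169}{2} + 335\right) 240 = \frac{839}{2} \cdot 240 = 100680$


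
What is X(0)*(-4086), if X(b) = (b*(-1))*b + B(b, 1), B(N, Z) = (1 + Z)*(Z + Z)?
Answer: -16344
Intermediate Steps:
B(N, Z) = 2*Z*(1 + Z) (B(N, Z) = (1 + Z)*(2*Z) = 2*Z*(1 + Z))
X(b) = 4 - b**2 (X(b) = (b*(-1))*b + 2*1*(1 + 1) = (-b)*b + 2*1*2 = -b**2 + 4 = 4 - b**2)
X(0)*(-4086) = (4 - 1*0**2)*(-4086) = (4 - 1*0)*(-4086) = (4 + 0)*(-4086) = 4*(-4086) = -16344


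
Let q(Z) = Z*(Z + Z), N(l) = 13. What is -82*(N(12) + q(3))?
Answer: -2542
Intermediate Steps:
q(Z) = 2*Z² (q(Z) = Z*(2*Z) = 2*Z²)
-82*(N(12) + q(3)) = -82*(13 + 2*3²) = -82*(13 + 2*9) = -82*(13 + 18) = -82*31 = -2542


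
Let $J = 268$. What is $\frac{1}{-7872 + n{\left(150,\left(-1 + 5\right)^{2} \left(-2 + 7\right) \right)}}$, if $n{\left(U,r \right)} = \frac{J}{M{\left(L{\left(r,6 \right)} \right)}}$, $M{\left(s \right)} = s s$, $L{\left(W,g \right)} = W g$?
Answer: $- \frac{57600}{453427133} \approx -0.00012703$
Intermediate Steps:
$M{\left(s \right)} = s^{2}$
$n{\left(U,r \right)} = \frac{67}{9 r^{2}}$ ($n{\left(U,r \right)} = \frac{268}{\left(r 6\right)^{2}} = \frac{268}{\left(6 r\right)^{2}} = \frac{268}{36 r^{2}} = 268 \frac{1}{36 r^{2}} = \frac{67}{9 r^{2}}$)
$\frac{1}{-7872 + n{\left(150,\left(-1 + 5\right)^{2} \left(-2 + 7\right) \right)}} = \frac{1}{-7872 + \frac{67}{9 \left(-1 + 5\right)^{4} \left(-2 + 7\right)^{2}}} = \frac{1}{-7872 + \frac{67}{9 \cdot 6400}} = \frac{1}{-7872 + \frac{67}{9} \cdot \frac{1}{6400}} = \frac{1}{-7872 + \frac{67}{57600}} = \frac{1}{- \frac{453427133}{57600}} = - \frac{57600}{453427133}$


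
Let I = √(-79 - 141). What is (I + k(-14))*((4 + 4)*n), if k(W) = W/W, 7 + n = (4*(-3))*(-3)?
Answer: 232 + 464*I*√55 ≈ 232.0 + 3441.1*I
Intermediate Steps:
I = 2*I*√55 (I = √(-220) = 2*I*√55 ≈ 14.832*I)
n = 29 (n = -7 + (4*(-3))*(-3) = -7 - 12*(-3) = -7 + 36 = 29)
k(W) = 1
(I + k(-14))*((4 + 4)*n) = (2*I*√55 + 1)*((4 + 4)*29) = (1 + 2*I*√55)*(8*29) = (1 + 2*I*√55)*232 = 232 + 464*I*√55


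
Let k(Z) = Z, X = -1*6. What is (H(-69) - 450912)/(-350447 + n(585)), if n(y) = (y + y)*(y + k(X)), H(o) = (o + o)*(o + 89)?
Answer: -453672/326983 ≈ -1.3874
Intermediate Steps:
X = -6
H(o) = 2*o*(89 + o) (H(o) = (2*o)*(89 + o) = 2*o*(89 + o))
n(y) = 2*y*(-6 + y) (n(y) = (y + y)*(y - 6) = (2*y)*(-6 + y) = 2*y*(-6 + y))
(H(-69) - 450912)/(-350447 + n(585)) = (2*(-69)*(89 - 69) - 450912)/(-350447 + 2*585*(-6 + 585)) = (2*(-69)*20 - 450912)/(-350447 + 2*585*579) = (-2760 - 450912)/(-350447 + 677430) = -453672/326983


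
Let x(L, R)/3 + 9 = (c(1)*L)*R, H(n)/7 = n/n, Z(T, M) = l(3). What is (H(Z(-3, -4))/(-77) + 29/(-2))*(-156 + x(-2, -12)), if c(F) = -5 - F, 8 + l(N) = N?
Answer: 197415/22 ≈ 8973.4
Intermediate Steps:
l(N) = -8 + N
Z(T, M) = -5 (Z(T, M) = -8 + 3 = -5)
H(n) = 7 (H(n) = 7*(n/n) = 7*1 = 7)
x(L, R) = -27 - 18*L*R (x(L, R) = -27 + 3*(((-5 - 1*1)*L)*R) = -27 + 3*(((-5 - 1)*L)*R) = -27 + 3*((-6*L)*R) = -27 + 3*(-6*L*R) = -27 - 18*L*R)
(H(Z(-3, -4))/(-77) + 29/(-2))*(-156 + x(-2, -12)) = (7/(-77) + 29/(-2))*(-156 + (-27 - 18*(-2)*(-12))) = (7*(-1/77) + 29*(-½))*(-156 + (-27 - 432)) = (-1/11 - 29/2)*(-156 - 459) = -321/22*(-615) = 197415/22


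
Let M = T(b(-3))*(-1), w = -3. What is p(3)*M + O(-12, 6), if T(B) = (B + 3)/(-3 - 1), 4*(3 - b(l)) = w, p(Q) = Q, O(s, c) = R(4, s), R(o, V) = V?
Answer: -111/16 ≈ -6.9375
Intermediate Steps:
O(s, c) = s
b(l) = 15/4 (b(l) = 3 - ¼*(-3) = 3 + ¾ = 15/4)
T(B) = -¾ - B/4 (T(B) = (3 + B)/(-4) = (3 + B)*(-¼) = -¾ - B/4)
M = 27/16 (M = (-¾ - ¼*15/4)*(-1) = (-¾ - 15/16)*(-1) = -27/16*(-1) = 27/16 ≈ 1.6875)
p(3)*M + O(-12, 6) = 3*(27/16) - 12 = 81/16 - 12 = -111/16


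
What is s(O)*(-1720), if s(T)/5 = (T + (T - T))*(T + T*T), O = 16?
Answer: -37427200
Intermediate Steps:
s(T) = 5*T*(T + T**2) (s(T) = 5*((T + (T - T))*(T + T*T)) = 5*((T + 0)*(T + T**2)) = 5*(T*(T + T**2)) = 5*T*(T + T**2))
s(O)*(-1720) = (5*16**2*(1 + 16))*(-1720) = (5*256*17)*(-1720) = 21760*(-1720) = -37427200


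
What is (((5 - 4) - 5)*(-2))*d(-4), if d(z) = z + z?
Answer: -64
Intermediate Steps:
d(z) = 2*z
(((5 - 4) - 5)*(-2))*d(-4) = (((5 - 4) - 5)*(-2))*(2*(-4)) = ((1 - 5)*(-2))*(-8) = -4*(-2)*(-8) = 8*(-8) = -64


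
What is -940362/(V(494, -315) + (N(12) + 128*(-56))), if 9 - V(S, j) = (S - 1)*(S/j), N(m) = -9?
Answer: 148107015/1007189 ≈ 147.05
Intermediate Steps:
V(S, j) = 9 - S*(-1 + S)/j (V(S, j) = 9 - (S - 1)*S/j = 9 - (-1 + S)*S/j = 9 - S*(-1 + S)/j)
-940362/(V(494, -315) + (N(12) + 128*(-56))) = -940362/((494 - 1*494² + 9*(-315))/(-315) + (-9 + 128*(-56))) = -940362/(-(494 - 1*244036 - 2835)/315 + (-9 - 7168)) = -940362/(-(494 - 244036 - 2835)/315 - 7177) = -940362/(-1/315*(-246377) - 7177) = -940362/(246377/315 - 7177) = -940362/(-2014378/315) = -940362*(-315/2014378) = 148107015/1007189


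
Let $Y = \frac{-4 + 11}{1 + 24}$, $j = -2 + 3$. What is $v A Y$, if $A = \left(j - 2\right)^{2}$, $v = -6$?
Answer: $- \frac{42}{25} \approx -1.68$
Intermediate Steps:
$j = 1$
$Y = \frac{7}{25} \approx 0.28$
$A = 1$ ($A = \left(1 - 2\right)^{2} = \left(-1\right)^{2} = 1$)
$v A Y = \left(-6\right) 1 \cdot \frac{7}{25} = \left(-6\right) \frac{7}{25} = - \frac{42}{25}$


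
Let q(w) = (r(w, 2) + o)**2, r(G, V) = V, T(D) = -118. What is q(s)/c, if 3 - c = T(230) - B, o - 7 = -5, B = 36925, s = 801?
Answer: 8/18523 ≈ 0.00043190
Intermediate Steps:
o = 2 (o = 7 - 5 = 2)
q(w) = 16 (q(w) = (2 + 2)**2 = 4**2 = 16)
c = 37046 (c = 3 - (-118 - 1*36925) = 3 - (-118 - 36925) = 3 - 1*(-37043) = 3 + 37043 = 37046)
q(s)/c = 16/37046 = 16*(1/37046) = 8/18523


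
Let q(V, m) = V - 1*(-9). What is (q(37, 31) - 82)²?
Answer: 1296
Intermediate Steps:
q(V, m) = 9 + V (q(V, m) = V + 9 = 9 + V)
(q(37, 31) - 82)² = ((9 + 37) - 82)² = (46 - 82)² = (-36)² = 1296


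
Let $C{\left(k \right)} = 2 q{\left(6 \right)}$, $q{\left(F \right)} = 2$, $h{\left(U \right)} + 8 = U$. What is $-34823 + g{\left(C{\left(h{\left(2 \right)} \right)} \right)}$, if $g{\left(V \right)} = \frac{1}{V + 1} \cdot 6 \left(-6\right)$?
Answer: $- \frac{174151}{5} \approx -34830.0$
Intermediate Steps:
$h{\left(U \right)} = -8 + U$
$C{\left(k \right)} = 4$ ($C{\left(k \right)} = 2 \cdot 2 = 4$)
$g{\left(V \right)} = - \frac{36}{1 + V}$ ($g{\left(V \right)} = \frac{1}{1 + V} 6 \left(-6\right) = \frac{6}{1 + V} \left(-6\right) = - \frac{36}{1 + V}$)
$-34823 + g{\left(C{\left(h{\left(2 \right)} \right)} \right)} = -34823 - \frac{36}{1 + 4} = -34823 - \frac{36}{5} = - \frac{174151}{5}$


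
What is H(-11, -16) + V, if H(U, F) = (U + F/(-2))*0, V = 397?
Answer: 397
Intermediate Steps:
H(U, F) = 0 (H(U, F) = (U + F*(-1/2))*0 = (U - F/2)*0 = 0)
H(-11, -16) + V = 0 + 397 = 397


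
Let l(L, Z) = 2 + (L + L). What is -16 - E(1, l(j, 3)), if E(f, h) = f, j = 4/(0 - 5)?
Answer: -17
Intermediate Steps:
j = -⅘ (j = 4/(-5) = 4*(-⅕) = -⅘ ≈ -0.80000)
l(L, Z) = 2 + 2*L
-16 - E(1, l(j, 3)) = -16 - 1*1 = -16 - 1 = -17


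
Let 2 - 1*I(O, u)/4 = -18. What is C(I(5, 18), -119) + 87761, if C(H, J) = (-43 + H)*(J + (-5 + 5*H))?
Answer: 97973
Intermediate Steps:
I(O, u) = 80 (I(O, u) = 8 - 4*(-18) = 8 + 72 = 80)
C(H, J) = (-43 + H)*(-5 + J + 5*H)
C(I(5, 18), -119) + 87761 = (215 - 220*80 - 43*(-119) + 5*80² + 80*(-119)) + 87761 = (215 - 17600 + 5117 + 5*6400 - 9520) + 87761 = (215 - 17600 + 5117 + 32000 - 9520) + 87761 = 10212 + 87761 = 97973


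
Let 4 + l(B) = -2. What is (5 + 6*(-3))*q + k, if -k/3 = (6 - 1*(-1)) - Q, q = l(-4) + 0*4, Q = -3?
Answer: 48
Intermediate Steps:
l(B) = -6 (l(B) = -4 - 2 = -6)
q = -6 (q = -6 + 0*4 = -6 + 0 = -6)
k = -30 (k = -3*((6 - 1*(-1)) - 1*(-3)) = -3*((6 + 1) + 3) = -3*(7 + 3) = -3*10 = -30)
(5 + 6*(-3))*q + k = (5 + 6*(-3))*(-6) - 30 = (5 - 18)*(-6) - 30 = -13*(-6) - 30 = 78 - 30 = 48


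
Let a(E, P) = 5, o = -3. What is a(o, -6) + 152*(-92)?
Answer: -13979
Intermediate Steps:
a(o, -6) + 152*(-92) = 5 + 152*(-92) = 5 - 13984 = -13979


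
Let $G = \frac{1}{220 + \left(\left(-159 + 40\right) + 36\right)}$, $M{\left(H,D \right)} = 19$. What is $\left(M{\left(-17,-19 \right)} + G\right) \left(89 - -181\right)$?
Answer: $\frac{703080}{137} \approx 5132.0$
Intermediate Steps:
$G = \frac{1}{137}$ ($G = \frac{1}{220 + \left(-119 + 36\right)} = \frac{1}{220 - 83} = \frac{1}{137} \approx 0.0072993$)
$\left(M{\left(-17,-19 \right)} + G\right) \left(89 - -181\right) = \left(19 + \frac{1}{137}\right) \left(89 - -181\right) = \frac{2604 \left(89 + 181\right)}{137} = \frac{2604}{137} \cdot 270 = \frac{703080}{137}$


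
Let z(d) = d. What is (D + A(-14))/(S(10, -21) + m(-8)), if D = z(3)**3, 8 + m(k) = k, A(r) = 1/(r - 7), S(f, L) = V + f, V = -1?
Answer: -566/147 ≈ -3.8503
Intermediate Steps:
S(f, L) = -1 + f
A(r) = 1/(-7 + r)
m(k) = -8 + k
D = 27 (D = 3**3 = 27)
(D + A(-14))/(S(10, -21) + m(-8)) = (27 + 1/(-7 - 14))/((-1 + 10) + (-8 - 8)) = (27 + 1/(-21))/(9 - 16) = (27 - 1/21)/(-7) = (566/21)*(-1/7) = -566/147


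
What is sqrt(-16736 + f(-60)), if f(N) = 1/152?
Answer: I*sqrt(96667098)/76 ≈ 129.37*I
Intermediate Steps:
f(N) = 1/152 (f(N) = 1*(1/152) = 1/152)
sqrt(-16736 + f(-60)) = sqrt(-16736 + 1/152) = sqrt(-2543871/152) = I*sqrt(96667098)/76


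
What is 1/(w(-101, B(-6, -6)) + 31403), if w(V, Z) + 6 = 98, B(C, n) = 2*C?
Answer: 1/31495 ≈ 3.1751e-5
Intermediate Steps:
w(V, Z) = 92 (w(V, Z) = -6 + 98 = 92)
1/(w(-101, B(-6, -6)) + 31403) = 1/(92 + 31403) = 1/31495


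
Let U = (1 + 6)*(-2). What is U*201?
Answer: -2814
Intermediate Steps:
U = -14 (U = 7*(-2) = -14)
U*201 = -14*201 = -2814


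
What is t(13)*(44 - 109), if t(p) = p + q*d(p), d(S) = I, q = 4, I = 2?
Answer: -1365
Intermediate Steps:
d(S) = 2
t(p) = 8 + p (t(p) = p + 4*2 = p + 8 = 8 + p)
t(13)*(44 - 109) = (8 + 13)*(44 - 109) = 21*(-65) = -1365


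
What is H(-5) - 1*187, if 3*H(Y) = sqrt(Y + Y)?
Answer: -187 + I*sqrt(10)/3 ≈ -187.0 + 1.0541*I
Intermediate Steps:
H(Y) = sqrt(2)*sqrt(Y)/3 (H(Y) = sqrt(Y + Y)/3 = sqrt(2*Y)/3 = (sqrt(2)*sqrt(Y))/3 = sqrt(2)*sqrt(Y)/3)
H(-5) - 1*187 = sqrt(2)*sqrt(-5)/3 - 1*187 = sqrt(2)*(I*sqrt(5))/3 - 187 = I*sqrt(10)/3 - 187 = -187 + I*sqrt(10)/3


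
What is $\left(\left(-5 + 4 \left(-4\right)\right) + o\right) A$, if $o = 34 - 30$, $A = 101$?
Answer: $-1717$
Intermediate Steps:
$o = 4$
$\left(\left(-5 + 4 \left(-4\right)\right) + o\right) A = \left(\left(-5 + 4 \left(-4\right)\right) + 4\right) 101 = \left(\left(-5 - 16\right) + 4\right) 101 = \left(-21 + 4\right) 101 = \left(-17\right) 101 = -1717$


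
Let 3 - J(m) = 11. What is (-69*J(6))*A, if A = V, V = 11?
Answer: 6072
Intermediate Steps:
J(m) = -8 (J(m) = 3 - 1*11 = 3 - 11 = -8)
A = 11
(-69*J(6))*A = -69*(-8)*11 = 552*11 = 6072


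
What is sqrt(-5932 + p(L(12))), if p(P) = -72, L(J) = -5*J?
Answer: 2*I*sqrt(1501) ≈ 77.485*I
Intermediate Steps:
sqrt(-5932 + p(L(12))) = sqrt(-5932 - 72) = sqrt(-6004) = 2*I*sqrt(1501)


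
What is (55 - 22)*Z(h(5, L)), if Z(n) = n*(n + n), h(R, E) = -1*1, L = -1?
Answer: 66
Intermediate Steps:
h(R, E) = -1
Z(n) = 2*n**2 (Z(n) = n*(2*n) = 2*n**2)
(55 - 22)*Z(h(5, L)) = (55 - 22)*(2*(-1)**2) = 33*(2*1) = 33*2 = 66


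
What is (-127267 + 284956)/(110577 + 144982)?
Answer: 157689/255559 ≈ 0.61704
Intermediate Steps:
(-127267 + 284956)/(110577 + 144982) = 157689/255559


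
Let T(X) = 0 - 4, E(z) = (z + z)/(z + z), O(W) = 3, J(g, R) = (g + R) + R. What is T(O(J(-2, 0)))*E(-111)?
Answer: -4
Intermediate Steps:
J(g, R) = g + 2*R (J(g, R) = (R + g) + R = g + 2*R)
E(z) = 1 (E(z) = (2*z)/((2*z)) = (2*z)*(1/(2*z)) = 1)
T(X) = -4
T(O(J(-2, 0)))*E(-111) = -4*1 = -4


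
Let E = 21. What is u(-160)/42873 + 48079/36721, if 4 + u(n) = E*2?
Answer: 2062686365/1574339433 ≈ 1.3102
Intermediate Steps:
u(n) = 38 (u(n) = -4 + 21*2 = -4 + 42 = 38)
u(-160)/42873 + 48079/36721 = 38/42873 + 48079/36721 = 2062686365/1574339433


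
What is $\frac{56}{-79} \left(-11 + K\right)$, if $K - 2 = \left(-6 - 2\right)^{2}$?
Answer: $- \frac{3080}{79} \approx -38.987$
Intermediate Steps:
$K = 66$ ($K = 2 + \left(-6 - 2\right)^{2} = 2 + \left(-8\right)^{2} = 2 + 64 = 66$)
$\frac{56}{-79} \left(-11 + K\right) = \frac{56}{-79} \left(-11 + 66\right) = 56 \left(- \frac{1}{79}\right) 55 = \left(- \frac{56}{79}\right) 55 = - \frac{3080}{79}$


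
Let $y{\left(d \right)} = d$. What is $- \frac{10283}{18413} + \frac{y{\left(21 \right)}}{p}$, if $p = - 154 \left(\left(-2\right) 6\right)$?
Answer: $- \frac{886491}{1620344} \approx -0.5471$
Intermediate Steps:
$p = 1848$ ($p = \left(-154\right) \left(-12\right) = 1848$)
$- \frac{10283}{18413} + \frac{y{\left(21 \right)}}{p} = - \frac{10283}{18413} + \frac{21}{1848} = \left(-10283\right) \frac{1}{18413} + 21 \cdot \frac{1}{1848} = - \frac{10283}{18413} + \frac{1}{88} = - \frac{886491}{1620344}$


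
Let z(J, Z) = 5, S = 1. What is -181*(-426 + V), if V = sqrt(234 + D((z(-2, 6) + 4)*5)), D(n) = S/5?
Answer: 77106 - 181*sqrt(5855)/5 ≈ 74336.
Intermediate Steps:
D(n) = 1/5
V = sqrt(5855)/5 (V = sqrt(234 + 1/5) = sqrt(1171/5) = sqrt(5855)/5 ≈ 15.304)
-181*(-426 + V) = -181*(-426 + sqrt(5855)/5) = 77106 - 181*sqrt(5855)/5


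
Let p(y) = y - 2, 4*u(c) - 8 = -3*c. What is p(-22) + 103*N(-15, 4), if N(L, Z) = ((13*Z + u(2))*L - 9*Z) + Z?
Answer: -168865/2 ≈ -84433.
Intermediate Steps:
u(c) = 2 - 3*c/4 (u(c) = 2 + (-3*c)/4 = 2 - 3*c/4)
p(y) = -2 + y
N(L, Z) = -8*Z + L*(½ + 13*Z) (N(L, Z) = ((13*Z + (2 - ¾*2))*L - 9*Z) + Z = ((13*Z + (2 - 3/2))*L - 9*Z) + Z = ((13*Z + ½)*L - 9*Z) + Z = ((½ + 13*Z)*L - 9*Z) + Z = (L*(½ + 13*Z) - 9*Z) + Z = (-9*Z + L*(½ + 13*Z)) + Z = -8*Z + L*(½ + 13*Z))
p(-22) + 103*N(-15, 4) = (-2 - 22) + 103*((½)*(-15) - 8*4 + 13*(-15)*4) = -24 + 103*(-15/2 - 32 - 780) = -24 + 103*(-1639/2) = -24 - 168817/2 = -168865/2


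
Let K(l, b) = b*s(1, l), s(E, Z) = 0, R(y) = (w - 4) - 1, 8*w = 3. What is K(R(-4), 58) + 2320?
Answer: 2320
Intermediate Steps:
w = 3/8 (w = (⅛)*3 = 3/8 ≈ 0.37500)
R(y) = -37/8 (R(y) = (3/8 - 4) - 1 = -29/8 - 1 = -37/8)
K(l, b) = 0 (K(l, b) = b*0 = 0)
K(R(-4), 58) + 2320 = 0 + 2320 = 2320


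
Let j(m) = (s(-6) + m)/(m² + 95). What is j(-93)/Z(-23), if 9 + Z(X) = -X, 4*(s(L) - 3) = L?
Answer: -183/244832 ≈ -0.00074745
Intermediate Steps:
s(L) = 3 + L/4
Z(X) = -9 - X
j(m) = (3/2 + m)/(95 + m²) (j(m) = ((3 + (¼)*(-6)) + m)/(m² + 95) = ((3 - 3/2) + m)/(95 + m²) = (3/2 + m)/(95 + m²))
j(-93)/Z(-23) = ((3/2 - 93)/(95 + (-93)²))/(-9 - 1*(-23)) = (-183/2/(95 + 8649))/(-9 + 23) = (-183/2/8744)/14 = ((1/8744)*(-183/2))*(1/14) = -183/17488*1/14 = -183/244832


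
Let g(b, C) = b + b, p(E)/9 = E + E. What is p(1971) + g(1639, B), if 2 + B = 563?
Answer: 38756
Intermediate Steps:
p(E) = 18*E (p(E) = 9*(E + E) = 9*(2*E) = 18*E)
B = 561 (B = -2 + 563 = 561)
g(b, C) = 2*b
p(1971) + g(1639, B) = 18*1971 + 2*1639 = 35478 + 3278 = 38756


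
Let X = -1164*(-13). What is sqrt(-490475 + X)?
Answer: I*sqrt(475343) ≈ 689.45*I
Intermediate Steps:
X = 15132
sqrt(-490475 + X) = sqrt(-490475 + 15132) = sqrt(-475343) = I*sqrt(475343)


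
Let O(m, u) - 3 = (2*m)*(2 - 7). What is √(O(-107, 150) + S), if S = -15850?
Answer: I*√14777 ≈ 121.56*I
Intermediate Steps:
O(m, u) = 3 - 10*m (O(m, u) = 3 + (2*m)*(2 - 7) = 3 + (2*m)*(-5) = 3 - 10*m)
√(O(-107, 150) + S) = √((3 - 10*(-107)) - 15850) = √((3 + 1070) - 15850) = √(1073 - 15850) = √(-14777) = I*√14777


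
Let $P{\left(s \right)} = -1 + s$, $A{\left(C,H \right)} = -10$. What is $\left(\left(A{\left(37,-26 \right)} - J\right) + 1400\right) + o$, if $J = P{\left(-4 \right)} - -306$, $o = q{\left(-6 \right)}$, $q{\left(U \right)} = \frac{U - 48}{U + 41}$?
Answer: $\frac{38061}{35} \approx 1087.5$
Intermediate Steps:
$q{\left(U \right)} = \frac{-48 + U}{41 + U}$
$o = - \frac{54}{35}$ ($o = \frac{-48 - 6}{41 - 6} = \frac{1}{35} \left(-54\right) = - \frac{54}{35} \approx -1.5429$)
$J = 301$ ($J = \left(-1 - 4\right) - -306 = -5 + 306 = 301$)
$\left(\left(A{\left(37,-26 \right)} - J\right) + 1400\right) + o = \left(\left(-10 - 301\right) + 1400\right) - \frac{54}{35} = \left(-311 + 1400\right) - \frac{54}{35} = 1089 - \frac{54}{35} = \frac{38061}{35}$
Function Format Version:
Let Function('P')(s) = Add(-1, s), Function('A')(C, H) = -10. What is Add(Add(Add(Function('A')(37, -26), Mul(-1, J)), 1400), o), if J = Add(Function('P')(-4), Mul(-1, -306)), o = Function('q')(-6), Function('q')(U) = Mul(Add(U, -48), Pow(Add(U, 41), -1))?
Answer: Rational(38061, 35) ≈ 1087.5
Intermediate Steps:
Function('q')(U) = Mul(Pow(Add(41, U), -1), Add(-48, U)) (Function('q')(U) = Mul(Add(-48, U), Pow(Add(41, U), -1)) = Mul(Pow(Add(41, U), -1), Add(-48, U)))
o = Rational(-54, 35) (o = Mul(Pow(Add(41, -6), -1), Add(-48, -6)) = Mul(Pow(35, -1), -54) = Mul(Rational(1, 35), -54) = Rational(-54, 35) ≈ -1.5429)
J = 301 (J = Add(Add(-1, -4), Mul(-1, -306)) = Add(-5, 306) = 301)
Add(Add(Add(Function('A')(37, -26), Mul(-1, J)), 1400), o) = Add(Add(Add(-10, Mul(-1, 301)), 1400), Rational(-54, 35)) = Add(Add(Add(-10, -301), 1400), Rational(-54, 35)) = Add(Add(-311, 1400), Rational(-54, 35)) = Add(1089, Rational(-54, 35)) = Rational(38061, 35)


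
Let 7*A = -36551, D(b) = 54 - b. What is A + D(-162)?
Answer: -35039/7 ≈ -5005.6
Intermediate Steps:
A = -36551/7 (A = (1/7)*(-36551) = -36551/7 ≈ -5221.6)
A + D(-162) = -36551/7 + (54 - 1*(-162)) = -36551/7 + (54 + 162) = -36551/7 + 216 = -35039/7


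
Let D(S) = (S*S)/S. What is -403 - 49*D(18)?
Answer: -1285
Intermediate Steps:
D(S) = S (D(S) = S**2/S = S)
-403 - 49*D(18) = -403 - 49*18 = -403 - 882 = -1285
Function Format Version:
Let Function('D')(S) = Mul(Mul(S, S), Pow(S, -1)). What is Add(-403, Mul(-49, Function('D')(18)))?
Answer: -1285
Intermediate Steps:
Function('D')(S) = S (Function('D')(S) = Mul(Pow(S, 2), Pow(S, -1)) = S)
Add(-403, Mul(-49, Function('D')(18))) = Add(-403, Mul(-49, 18)) = Add(-403, -882) = -1285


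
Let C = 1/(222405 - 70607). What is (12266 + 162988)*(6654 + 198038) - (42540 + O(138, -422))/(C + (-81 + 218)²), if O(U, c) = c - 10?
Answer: 102205906041309660000/2849096663 ≈ 3.5873e+10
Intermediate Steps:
O(U, c) = -10 + c
C = 1/151798 ≈ 6.5877e-6
(12266 + 162988)*(6654 + 198038) - (42540 + O(138, -422))/(C + (-81 + 218)²) = (12266 + 162988)*(6654 + 198038) - (42540 + (-10 - 422))/(1/151798 + (-81 + 218)²) = 175254*204692 - (42540 - 432)/(1/151798 + 137²) = 35873091768 - 42108/(1/151798 + 18769) = 35873091768 - 42108/2849096663/151798 = 35873091768 - 42108*151798/2849096663 = 35873091768 - 1*6391910184/2849096663 = 35873091768 - 6391910184/2849096663 = 102205906041309660000/2849096663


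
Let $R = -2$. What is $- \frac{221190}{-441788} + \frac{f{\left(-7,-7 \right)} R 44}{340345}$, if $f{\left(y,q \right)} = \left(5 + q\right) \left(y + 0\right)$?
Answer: $\frac{37368313867}{75180168430} \approx 0.49705$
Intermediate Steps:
$f{\left(y,q \right)} = y \left(5 + q\right)$ ($f{\left(y,q \right)} = \left(5 + q\right) y = y \left(5 + q\right)$)
$- \frac{221190}{-441788} + \frac{f{\left(-7,-7 \right)} R 44}{340345} = - \frac{221190}{-441788} + \frac{- 7 \left(5 - 7\right) \left(-2\right) 44}{340345} = \left(-221190\right) \left(- \frac{1}{441788}\right) + \left(-7\right) \left(-2\right) \left(-2\right) 44 \cdot \frac{1}{340345} = \frac{110595}{220894} + 14 \left(-2\right) 44 \cdot \frac{1}{340345} = \frac{110595}{220894} + \left(-28\right) 44 \cdot \frac{1}{340345} = \frac{110595}{220894} - \frac{1232}{340345} = \frac{37368313867}{75180168430}$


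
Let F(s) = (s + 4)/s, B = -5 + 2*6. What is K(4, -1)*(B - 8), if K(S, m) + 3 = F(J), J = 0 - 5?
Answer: 14/5 ≈ 2.8000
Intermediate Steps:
J = -5
B = 7 (B = -5 + 12 = 7)
F(s) = (4 + s)/s
K(S, m) = -14/5 (K(S, m) = -3 + (4 - 5)/(-5) = -3 - ⅕*(-1) = -3 + ⅕ = -14/5)
K(4, -1)*(B - 8) = -14*(7 - 8)/5 = -14/5*(-1) = 14/5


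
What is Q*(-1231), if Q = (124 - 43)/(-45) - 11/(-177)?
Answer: 1893278/885 ≈ 2139.3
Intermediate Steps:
Q = -1538/885 (Q = 81*(-1/45) - 11*(-1/177) = -9/5 + 11/177 = -1538/885 ≈ -1.7379)
Q*(-1231) = -1538/885*(-1231) = 1893278/885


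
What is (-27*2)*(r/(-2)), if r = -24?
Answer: -648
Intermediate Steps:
(-27*2)*(r/(-2)) = (-27*2)*(-24/(-2)) = -(-1296)*(-1)/2 = -54*12 = -648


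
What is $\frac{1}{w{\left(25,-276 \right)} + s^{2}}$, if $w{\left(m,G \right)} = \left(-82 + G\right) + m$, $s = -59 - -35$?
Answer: $\frac{1}{243} \approx 0.0041152$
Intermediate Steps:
$s = -24$ ($s = -59 + 35 = -24$)
$w{\left(m,G \right)} = -82 + G + m$
$\frac{1}{w{\left(25,-276 \right)} + s^{2}} = \frac{1}{\left(-82 - 276 + 25\right) + \left(-24\right)^{2}} = \frac{1}{-333 + 576} = \frac{1}{243}$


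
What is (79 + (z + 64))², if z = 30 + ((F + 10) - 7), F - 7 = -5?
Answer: 31684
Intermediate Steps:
F = 2 (F = 7 - 5 = 2)
z = 35 (z = 30 + ((2 + 10) - 7) = 30 + (12 - 7) = 30 + 5 = 35)
(79 + (z + 64))² = (79 + (35 + 64))² = (79 + 99)² = 178² = 31684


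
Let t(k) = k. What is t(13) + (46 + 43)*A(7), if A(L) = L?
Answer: 636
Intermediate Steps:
t(13) + (46 + 43)*A(7) = 13 + (46 + 43)*7 = 13 + 89*7 = 13 + 623 = 636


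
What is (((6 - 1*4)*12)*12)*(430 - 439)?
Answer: -2592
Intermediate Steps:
(((6 - 1*4)*12)*12)*(430 - 439) = (((6 - 4)*12)*12)*(-9) = ((2*12)*12)*(-9) = (24*12)*(-9) = 288*(-9) = -2592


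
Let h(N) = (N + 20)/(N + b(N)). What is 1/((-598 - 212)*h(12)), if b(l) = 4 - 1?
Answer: -1/1728 ≈ -0.00057870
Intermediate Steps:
b(l) = 3
h(N) = (20 + N)/(3 + N) (h(N) = (N + 20)/(N + 3) = (20 + N)/(3 + N))
1/((-598 - 212)*h(12)) = 1/((-598 - 212)*(((20 + 12)/(3 + 12)))) = 1/((-810)*((32/15))) = -1/(810*((1/15)*32)) = -1/(810*32/15) = -1/810*15/32 = -1/1728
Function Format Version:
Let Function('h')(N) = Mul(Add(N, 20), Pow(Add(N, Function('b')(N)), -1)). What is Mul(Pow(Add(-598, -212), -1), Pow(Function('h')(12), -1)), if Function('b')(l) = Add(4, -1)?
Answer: Rational(-1, 1728) ≈ -0.00057870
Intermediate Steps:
Function('b')(l) = 3
Function('h')(N) = Mul(Pow(Add(3, N), -1), Add(20, N)) (Function('h')(N) = Mul(Add(N, 20), Pow(Add(N, 3), -1)) = Mul(Add(20, N), Pow(Add(3, N), -1)) = Mul(Pow(Add(3, N), -1), Add(20, N)))
Mul(Pow(Add(-598, -212), -1), Pow(Function('h')(12), -1)) = Mul(Pow(Add(-598, -212), -1), Pow(Mul(Pow(Add(3, 12), -1), Add(20, 12)), -1)) = Mul(Pow(-810, -1), Pow(Mul(Pow(15, -1), 32), -1)) = Mul(Rational(-1, 810), Pow(Mul(Rational(1, 15), 32), -1)) = Mul(Rational(-1, 810), Pow(Rational(32, 15), -1)) = Mul(Rational(-1, 810), Rational(15, 32)) = Rational(-1, 1728)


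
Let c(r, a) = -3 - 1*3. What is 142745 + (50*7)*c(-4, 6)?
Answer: 140645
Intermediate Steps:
c(r, a) = -6 (c(r, a) = -3 - 3 = -6)
142745 + (50*7)*c(-4, 6) = 142745 + (50*7)*(-6) = 142745 + 350*(-6) = 142745 - 2100 = 140645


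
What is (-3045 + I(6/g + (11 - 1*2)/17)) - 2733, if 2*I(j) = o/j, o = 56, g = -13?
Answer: -80482/15 ≈ -5365.5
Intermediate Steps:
I(j) = 28/j (I(j) = (56/j)/2 = 28/j)
(-3045 + I(6/g + (11 - 1*2)/17)) - 2733 = (-3045 + 28/(6/(-13) + (11 - 1*2)/17)) - 2733 = (-3045 + 28/(6*(-1/13) + (11 - 2)*(1/17))) - 2733 = (-3045 + 28/(-6/13 + 9*(1/17))) - 2733 = (-3045 + 28/(-6/13 + 9/17)) - 2733 = (-3045 + 28/(15/221)) - 2733 = (-3045 + 28*(221/15)) - 2733 = (-3045 + 6188/15) - 2733 = -39487/15 - 2733 = -80482/15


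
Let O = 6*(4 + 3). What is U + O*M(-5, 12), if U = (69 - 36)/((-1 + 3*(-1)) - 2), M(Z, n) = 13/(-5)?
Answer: -1147/10 ≈ -114.70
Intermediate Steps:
M(Z, n) = -13/5 (M(Z, n) = 13*(-⅕) = -13/5)
O = 42 (O = 6*7 = 42)
U = -11/2 (U = 33/((-1 - 3) - 2) = 33/(-4 - 2) = 33/(-6) = 33*(-⅙) = -11/2 ≈ -5.5000)
U + O*M(-5, 12) = -11/2 + 42*(-13/5) = -11/2 - 546/5 = -1147/10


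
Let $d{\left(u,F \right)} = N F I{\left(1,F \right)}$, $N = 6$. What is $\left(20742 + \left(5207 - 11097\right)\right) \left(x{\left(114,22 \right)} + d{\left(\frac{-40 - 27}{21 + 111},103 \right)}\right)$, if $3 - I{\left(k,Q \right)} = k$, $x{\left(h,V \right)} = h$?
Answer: $20050200$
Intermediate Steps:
$I{\left(k,Q \right)} = 3 - k$
$d{\left(u,F \right)} = 12 F$ ($d{\left(u,F \right)} = 6 F \left(3 - 1\right) = 6 F 2 = 12 F$)
$\left(20742 + \left(5207 - 11097\right)\right) \left(x{\left(114,22 \right)} + d{\left(\frac{-40 - 27}{21 + 111},103 \right)}\right) = \left(20742 + \left(5207 - 11097\right)\right) \left(114 + 12 \cdot 103\right) = \left(20742 + \left(5207 - 11097\right)\right) \left(114 + 1236\right) = \left(20742 - 5890\right) 1350 = 14852 \cdot 1350 = 20050200$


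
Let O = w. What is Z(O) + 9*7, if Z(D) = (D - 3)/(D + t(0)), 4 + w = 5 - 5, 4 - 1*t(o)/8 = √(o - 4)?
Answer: 16331/260 - 7*I/65 ≈ 62.812 - 0.10769*I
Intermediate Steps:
t(o) = 32 - 8*√(-4 + o) (t(o) = 32 - 8*√(o - 4) = 32 - 8*√(-4 + o))
w = -4 (w = -4 + (5 - 5) = -4 + 0 = -4)
O = -4
Z(D) = (-3 + D)/(32 + D - 16*I) (Z(D) = (D - 3)/(D + (32 - 8*√(-4 + 0))) = (-3 + D)/(D + (32 - 16*I)) = (-3 + D)/(32 + D - 16*I))
Z(O) + 9*7 = (-3 - 4)/(32 - 4 - 16*I) + 9*7 = -7/(28 - 16*I) + 63 = ((28 + 16*I)/1040)*(-7) + 63 = -7*(28 + 16*I)/1040 + 63 = 63 - 7*(28 + 16*I)/1040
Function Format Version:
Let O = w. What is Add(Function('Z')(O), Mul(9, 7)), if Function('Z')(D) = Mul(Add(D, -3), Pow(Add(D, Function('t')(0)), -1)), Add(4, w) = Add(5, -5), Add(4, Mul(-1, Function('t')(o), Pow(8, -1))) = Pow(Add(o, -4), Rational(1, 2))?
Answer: Add(Rational(16331, 260), Mul(Rational(-7, 65), I)) ≈ Add(62.812, Mul(-0.10769, I))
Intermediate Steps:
Function('t')(o) = Add(32, Mul(-8, Pow(Add(-4, o), Rational(1, 2)))) (Function('t')(o) = Add(32, Mul(-8, Pow(Add(o, -4), Rational(1, 2)))) = Add(32, Mul(-8, Pow(Add(-4, o), Rational(1, 2)))))
w = -4 (w = Add(-4, Add(5, -5)) = Add(-4, 0) = -4)
O = -4
Function('Z')(D) = Mul(Pow(Add(32, D, Mul(-16, I)), -1), Add(-3, D)) (Function('Z')(D) = Mul(Add(D, -3), Pow(Add(D, Add(32, Mul(-8, Pow(Add(-4, 0), Rational(1, 2))))), -1)) = Mul(Add(-3, D), Pow(Add(D, Add(32, Mul(-8, Pow(-4, Rational(1, 2))))), -1)) = Mul(Add(-3, D), Pow(Add(D, Add(32, Mul(-8, Mul(2, I)))), -1)) = Mul(Add(-3, D), Pow(Add(D, Add(32, Mul(-16, I))), -1)) = Mul(Add(-3, D), Pow(Add(32, D, Mul(-16, I)), -1)) = Mul(Pow(Add(32, D, Mul(-16, I)), -1), Add(-3, D)))
Add(Function('Z')(O), Mul(9, 7)) = Add(Mul(Pow(Add(32, -4, Mul(-16, I)), -1), Add(-3, -4)), Mul(9, 7)) = Add(Mul(Pow(Add(28, Mul(-16, I)), -1), -7), 63) = Add(Mul(Mul(Rational(1, 1040), Add(28, Mul(16, I))), -7), 63) = Add(Mul(Rational(-7, 1040), Add(28, Mul(16, I))), 63) = Add(63, Mul(Rational(-7, 1040), Add(28, Mul(16, I))))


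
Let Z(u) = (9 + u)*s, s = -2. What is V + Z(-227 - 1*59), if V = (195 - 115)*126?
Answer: 10634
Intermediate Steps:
Z(u) = -18 - 2*u (Z(u) = (9 + u)*(-2) = -18 - 2*u)
V = 10080 (V = 80*126 = 10080)
V + Z(-227 - 1*59) = 10080 + (-18 - 2*(-227 - 1*59)) = 10080 + (-18 - 2*(-227 - 59)) = 10080 + (-18 - 2*(-286)) = 10080 + (-18 + 572) = 10080 + 554 = 10634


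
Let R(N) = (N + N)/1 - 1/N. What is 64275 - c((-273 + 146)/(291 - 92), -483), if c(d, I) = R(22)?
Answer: 1413083/22 ≈ 64231.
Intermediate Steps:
R(N) = -1/N + 2*N (R(N) = (2*N)*1 - 1/N = 2*N - 1/N = -1/N + 2*N)
c(d, I) = 967/22 (c(d, I) = -1/22 + 2*22 = -1*1/22 + 44 = -1/22 + 44 = 967/22)
64275 - c((-273 + 146)/(291 - 92), -483) = 64275 - 1*967/22 = 64275 - 967/22 = 1413083/22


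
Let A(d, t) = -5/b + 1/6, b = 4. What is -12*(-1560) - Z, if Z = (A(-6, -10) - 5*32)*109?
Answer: 435337/12 ≈ 36278.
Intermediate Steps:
A(d, t) = -13/12 (A(d, t) = -5/4 + 1/6 = -13/12)
Z = -210697/12 (Z = (-13/12 - 5*32)*109 = (-13/12 - 160)*109 = -1933/12*109 = -210697/12 ≈ -17558.)
-12*(-1560) - Z = -12*(-1560) - 1*(-210697/12) = 18720 + 210697/12 = 435337/12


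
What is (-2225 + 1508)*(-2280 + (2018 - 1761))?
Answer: 1450491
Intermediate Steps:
(-2225 + 1508)*(-2280 + (2018 - 1761)) = -717*(-2280 + 257) = -717*(-2023) = 1450491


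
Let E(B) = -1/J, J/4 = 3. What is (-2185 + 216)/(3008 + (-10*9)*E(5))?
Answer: -3938/6031 ≈ -0.65296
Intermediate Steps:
J = 12 (J = 4*3 = 12)
E(B) = -1/12
(-2185 + 216)/(3008 + (-10*9)*E(5)) = (-2185 + 216)/(3008 - 10*9*(-1/12)) = -1969/(3008 - 90*(-1/12)) = -1969/(3008 + 15/2) = -1969/6031/2 = -1969*2/6031 = -3938/6031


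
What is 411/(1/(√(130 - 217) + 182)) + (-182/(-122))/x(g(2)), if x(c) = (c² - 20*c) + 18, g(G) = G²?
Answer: 209894321/2806 + 411*I*√87 ≈ 74802.0 + 3833.6*I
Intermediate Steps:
x(c) = 18 + c² - 20*c
411/(1/(√(130 - 217) + 182)) + (-182/(-122))/x(g(2)) = 411/(1/(√(130 - 217) + 182)) + (-182/(-122))/(18 + (2²)² - 20*2²) = 411/(1/(√(-87) + 182)) + (-182*(-1/122))/(18 + 4² - 20*4) = 411/(1/(I*√87 + 182)) + 91/(61*(18 + 16 - 80)) = 411/(1/(182 + I*√87)) + (91/61)/(-46) = 411*(182 + I*√87) + (91/61)*(-1/46) = (74802 + 411*I*√87) - 91/2806 = 209894321/2806 + 411*I*√87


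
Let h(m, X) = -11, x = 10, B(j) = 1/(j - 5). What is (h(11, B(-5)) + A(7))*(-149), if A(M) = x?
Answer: 149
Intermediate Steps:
B(j) = 1/(-5 + j)
A(M) = 10
(h(11, B(-5)) + A(7))*(-149) = (-11 + 10)*(-149) = -1*(-149) = 149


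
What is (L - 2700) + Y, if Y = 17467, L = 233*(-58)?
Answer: 1253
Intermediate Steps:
L = -13514
(L - 2700) + Y = (-13514 - 2700) + 17467 = -16214 + 17467 = 1253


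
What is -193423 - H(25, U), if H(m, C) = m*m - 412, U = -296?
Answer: -193636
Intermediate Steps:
H(m, C) = -412 + m² (H(m, C) = m² - 412 = -412 + m²)
-193423 - H(25, U) = -193423 - (-412 + 25²) = -193423 - (-412 + 625) = -193423 - 1*213 = -193423 - 213 = -193636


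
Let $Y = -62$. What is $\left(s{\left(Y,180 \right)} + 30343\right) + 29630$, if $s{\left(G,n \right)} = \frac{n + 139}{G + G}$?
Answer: $\frac{7436333}{124} \approx 59970.0$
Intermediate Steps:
$s{\left(G,n \right)} = \frac{139 + n}{2 G}$
$\left(s{\left(Y,180 \right)} + 30343\right) + 29630 = \left(\frac{139 + 180}{2 \left(-62\right)} + 30343\right) + 29630 = \left(\frac{1}{2} \left(- \frac{1}{62}\right) 319 + 30343\right) + 29630 = \left(- \frac{319}{124} + 30343\right) + 29630 = \frac{3762213}{124} + 29630 = \frac{7436333}{124}$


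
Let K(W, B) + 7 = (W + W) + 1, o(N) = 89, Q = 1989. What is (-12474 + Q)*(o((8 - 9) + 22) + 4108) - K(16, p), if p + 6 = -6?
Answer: -44005571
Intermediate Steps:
p = -12 (p = -6 - 6 = -12)
K(W, B) = -6 + 2*W (K(W, B) = -7 + ((W + W) + 1) = -7 + (2*W + 1) = -7 + (1 + 2*W) = -6 + 2*W)
(-12474 + Q)*(o((8 - 9) + 22) + 4108) - K(16, p) = (-12474 + 1989)*(89 + 4108) - (-6 + 2*16) = -10485*4197 - (-6 + 32) = -44005545 - 1*26 = -44005545 - 26 = -44005571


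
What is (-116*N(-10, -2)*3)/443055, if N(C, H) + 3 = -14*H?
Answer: -580/29537 ≈ -0.019636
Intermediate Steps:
N(C, H) = -3 - 14*H
(-116*N(-10, -2)*3)/443055 = (-116*(-3 - 14*(-2))*3)/443055 = (-116*(-3 + 28)*3)*(1/443055) = (-116*25*3)*(1/443055) = -2900*3*(1/443055) = -8700*1/443055 = -580/29537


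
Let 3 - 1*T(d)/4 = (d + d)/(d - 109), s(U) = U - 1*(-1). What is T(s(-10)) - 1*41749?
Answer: -2462519/59 ≈ -41738.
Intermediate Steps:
s(U) = 1 + U (s(U) = U + 1 = 1 + U)
T(d) = 12 - 8*d/(-109 + d) (T(d) = 12 - 4*(d + d)/(d - 109) = 12 - 4*2*d/(-109 + d) = 12 - 8*d/(-109 + d))
T(s(-10)) - 1*41749 = 4*(-327 + (1 - 10))/(-109 + (1 - 10)) - 1*41749 = 4*(-327 - 9)/(-109 - 9) - 41749 = 4*(-336)/(-118) - 41749 = 4*(-1/118)*(-336) - 41749 = 672/59 - 41749 = -2462519/59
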